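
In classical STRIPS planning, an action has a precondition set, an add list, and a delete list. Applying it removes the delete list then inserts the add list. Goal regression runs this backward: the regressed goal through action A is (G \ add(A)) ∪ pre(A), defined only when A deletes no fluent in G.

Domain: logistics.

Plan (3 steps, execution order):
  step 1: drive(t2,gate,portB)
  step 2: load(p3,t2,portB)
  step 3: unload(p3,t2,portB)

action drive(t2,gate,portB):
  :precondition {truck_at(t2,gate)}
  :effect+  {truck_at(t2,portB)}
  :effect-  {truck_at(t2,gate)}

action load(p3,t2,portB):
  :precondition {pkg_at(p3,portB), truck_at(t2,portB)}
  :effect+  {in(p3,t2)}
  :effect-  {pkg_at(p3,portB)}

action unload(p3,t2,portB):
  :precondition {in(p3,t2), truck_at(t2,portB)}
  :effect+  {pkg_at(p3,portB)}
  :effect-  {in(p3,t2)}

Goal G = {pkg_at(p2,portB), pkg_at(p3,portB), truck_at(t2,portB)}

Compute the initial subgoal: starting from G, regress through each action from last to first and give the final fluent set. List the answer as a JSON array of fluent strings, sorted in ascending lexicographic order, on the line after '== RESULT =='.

Work backward from the goal:
  through step 3 (unload(p3,t2,portB)): drop {pkg_at(p3,portB)}, keep {pkg_at(p2,portB), truck_at(t2,portB)}, require {in(p3,t2), truck_at(t2,portB)}
    → {in(p3,t2), pkg_at(p2,portB), truck_at(t2,portB)}
  through step 2 (load(p3,t2,portB)): drop {in(p3,t2)}, keep {pkg_at(p2,portB), truck_at(t2,portB)}, require {pkg_at(p3,portB), truck_at(t2,portB)}
    → {pkg_at(p2,portB), pkg_at(p3,portB), truck_at(t2,portB)}
  through step 1 (drive(t2,gate,portB)): drop {truck_at(t2,portB)}, keep {pkg_at(p2,portB), pkg_at(p3,portB)}, require {truck_at(t2,gate)}
    → {pkg_at(p2,portB), pkg_at(p3,portB), truck_at(t2,gate)}

== RESULT ==
["pkg_at(p2,portB)", "pkg_at(p3,portB)", "truck_at(t2,gate)"]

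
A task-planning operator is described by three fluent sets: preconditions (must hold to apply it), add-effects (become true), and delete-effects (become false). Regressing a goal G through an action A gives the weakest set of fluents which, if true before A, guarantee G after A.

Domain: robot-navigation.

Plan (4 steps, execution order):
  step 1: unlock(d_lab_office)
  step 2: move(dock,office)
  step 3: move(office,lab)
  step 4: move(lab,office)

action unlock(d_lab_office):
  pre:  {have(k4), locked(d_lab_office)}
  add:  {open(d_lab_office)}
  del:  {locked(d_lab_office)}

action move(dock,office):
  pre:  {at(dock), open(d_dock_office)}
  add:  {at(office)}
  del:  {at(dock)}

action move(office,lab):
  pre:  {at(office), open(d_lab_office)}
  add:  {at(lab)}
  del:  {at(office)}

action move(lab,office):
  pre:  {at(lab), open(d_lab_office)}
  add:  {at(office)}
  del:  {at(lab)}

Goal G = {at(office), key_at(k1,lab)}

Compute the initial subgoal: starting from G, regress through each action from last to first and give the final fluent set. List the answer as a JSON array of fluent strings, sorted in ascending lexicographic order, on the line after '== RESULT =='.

Regress step by step:
  through step 4 (move(lab,office)): drop {at(office)}, keep {key_at(k1,lab)}, require {at(lab), open(d_lab_office)}
    → {at(lab), key_at(k1,lab), open(d_lab_office)}
  through step 3 (move(office,lab)): drop {at(lab)}, keep {key_at(k1,lab), open(d_lab_office)}, require {at(office), open(d_lab_office)}
    → {at(office), key_at(k1,lab), open(d_lab_office)}
  through step 2 (move(dock,office)): drop {at(office)}, keep {key_at(k1,lab), open(d_lab_office)}, require {at(dock), open(d_dock_office)}
    → {at(dock), key_at(k1,lab), open(d_dock_office), open(d_lab_office)}
  through step 1 (unlock(d_lab_office)): drop {open(d_lab_office)}, keep {at(dock), key_at(k1,lab), open(d_dock_office)}, require {have(k4), locked(d_lab_office)}
    → {at(dock), have(k4), key_at(k1,lab), locked(d_lab_office), open(d_dock_office)}

== RESULT ==
["at(dock)", "have(k4)", "key_at(k1,lab)", "locked(d_lab_office)", "open(d_dock_office)"]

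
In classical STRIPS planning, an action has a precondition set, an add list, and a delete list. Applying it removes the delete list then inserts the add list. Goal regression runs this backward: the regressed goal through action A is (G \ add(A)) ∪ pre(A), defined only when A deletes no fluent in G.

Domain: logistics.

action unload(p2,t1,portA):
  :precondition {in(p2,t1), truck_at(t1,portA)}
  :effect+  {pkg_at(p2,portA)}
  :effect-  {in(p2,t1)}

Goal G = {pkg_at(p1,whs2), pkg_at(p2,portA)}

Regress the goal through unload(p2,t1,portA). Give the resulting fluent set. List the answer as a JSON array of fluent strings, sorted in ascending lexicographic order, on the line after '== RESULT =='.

Regress:
  G ∩ del = {}  (empty — regression defined)
  G \ add = {pkg_at(p1,whs2), pkg_at(p2,portA)} \ {pkg_at(p2,portA)} = {pkg_at(p1,whs2)}
  ∪ pre   = {pkg_at(p1,whs2)} ∪ {in(p2,t1), truck_at(t1,portA)}
          = {in(p2,t1), pkg_at(p1,whs2), truck_at(t1,portA)}

== RESULT ==
["in(p2,t1)", "pkg_at(p1,whs2)", "truck_at(t1,portA)"]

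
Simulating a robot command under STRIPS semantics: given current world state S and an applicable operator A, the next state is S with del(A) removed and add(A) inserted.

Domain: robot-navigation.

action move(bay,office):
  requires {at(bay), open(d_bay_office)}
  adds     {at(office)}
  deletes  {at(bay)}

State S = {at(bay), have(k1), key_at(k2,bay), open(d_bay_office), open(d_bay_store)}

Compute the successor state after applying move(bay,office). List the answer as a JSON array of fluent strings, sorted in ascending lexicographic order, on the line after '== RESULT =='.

Compute (S \ del) ∪ add:
  pre ⊆ S: {at(bay), open(d_bay_office)} ⊆ S  — applicable
  S \ del = {have(k1), key_at(k2,bay), open(d_bay_office), open(d_bay_store)}
  ∪ add   = {at(office), have(k1), key_at(k2,bay), open(d_bay_office), open(d_bay_store)}

== RESULT ==
["at(office)", "have(k1)", "key_at(k2,bay)", "open(d_bay_office)", "open(d_bay_store)"]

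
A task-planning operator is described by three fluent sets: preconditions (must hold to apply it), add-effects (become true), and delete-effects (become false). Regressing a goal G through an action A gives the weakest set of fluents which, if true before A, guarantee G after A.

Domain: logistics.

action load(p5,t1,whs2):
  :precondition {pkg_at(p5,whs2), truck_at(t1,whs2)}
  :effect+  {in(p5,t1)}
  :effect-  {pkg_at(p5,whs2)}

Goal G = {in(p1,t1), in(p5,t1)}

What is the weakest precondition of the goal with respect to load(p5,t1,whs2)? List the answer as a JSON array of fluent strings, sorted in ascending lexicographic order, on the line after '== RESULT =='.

Compute (G \ add) ∪ pre:
  G ∩ del = {}  (empty — regression defined)
  G \ add = {in(p1,t1), in(p5,t1)} \ {in(p5,t1)} = {in(p1,t1)}
  ∪ pre   = {in(p1,t1)} ∪ {pkg_at(p5,whs2), truck_at(t1,whs2)}
          = {in(p1,t1), pkg_at(p5,whs2), truck_at(t1,whs2)}

== RESULT ==
["in(p1,t1)", "pkg_at(p5,whs2)", "truck_at(t1,whs2)"]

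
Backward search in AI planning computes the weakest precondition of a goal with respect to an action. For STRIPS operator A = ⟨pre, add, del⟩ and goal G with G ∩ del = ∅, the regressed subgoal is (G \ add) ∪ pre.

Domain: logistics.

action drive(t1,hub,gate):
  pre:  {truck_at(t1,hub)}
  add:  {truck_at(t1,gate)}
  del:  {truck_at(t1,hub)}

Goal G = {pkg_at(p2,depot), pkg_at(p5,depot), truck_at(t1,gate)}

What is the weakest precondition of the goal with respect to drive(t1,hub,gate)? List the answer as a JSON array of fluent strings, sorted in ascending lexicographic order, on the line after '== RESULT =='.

Regress:
  G ∩ del = {}  (empty — regression defined)
  G \ add = {pkg_at(p2,depot), pkg_at(p5,depot), truck_at(t1,gate)} \ {truck_at(t1,gate)} = {pkg_at(p2,depot), pkg_at(p5,depot)}
  ∪ pre   = {pkg_at(p2,depot), pkg_at(p5,depot)} ∪ {truck_at(t1,hub)}
          = {pkg_at(p2,depot), pkg_at(p5,depot), truck_at(t1,hub)}

== RESULT ==
["pkg_at(p2,depot)", "pkg_at(p5,depot)", "truck_at(t1,hub)"]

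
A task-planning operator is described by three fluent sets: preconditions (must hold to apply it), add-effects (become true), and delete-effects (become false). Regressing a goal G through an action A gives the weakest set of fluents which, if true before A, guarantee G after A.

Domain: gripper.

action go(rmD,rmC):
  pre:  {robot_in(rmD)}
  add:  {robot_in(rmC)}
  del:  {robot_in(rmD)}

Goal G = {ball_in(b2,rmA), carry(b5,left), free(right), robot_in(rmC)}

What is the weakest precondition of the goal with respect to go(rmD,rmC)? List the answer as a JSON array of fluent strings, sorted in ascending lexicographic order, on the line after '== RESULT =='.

Regress:
  G ∩ del = {}  (empty — regression defined)
  G \ add = {ball_in(b2,rmA), carry(b5,left), free(right), robot_in(rmC)} \ {robot_in(rmC)} = {ball_in(b2,rmA), carry(b5,left), free(right)}
  ∪ pre   = {ball_in(b2,rmA), carry(b5,left), free(right)} ∪ {robot_in(rmD)}
          = {ball_in(b2,rmA), carry(b5,left), free(right), robot_in(rmD)}

== RESULT ==
["ball_in(b2,rmA)", "carry(b5,left)", "free(right)", "robot_in(rmD)"]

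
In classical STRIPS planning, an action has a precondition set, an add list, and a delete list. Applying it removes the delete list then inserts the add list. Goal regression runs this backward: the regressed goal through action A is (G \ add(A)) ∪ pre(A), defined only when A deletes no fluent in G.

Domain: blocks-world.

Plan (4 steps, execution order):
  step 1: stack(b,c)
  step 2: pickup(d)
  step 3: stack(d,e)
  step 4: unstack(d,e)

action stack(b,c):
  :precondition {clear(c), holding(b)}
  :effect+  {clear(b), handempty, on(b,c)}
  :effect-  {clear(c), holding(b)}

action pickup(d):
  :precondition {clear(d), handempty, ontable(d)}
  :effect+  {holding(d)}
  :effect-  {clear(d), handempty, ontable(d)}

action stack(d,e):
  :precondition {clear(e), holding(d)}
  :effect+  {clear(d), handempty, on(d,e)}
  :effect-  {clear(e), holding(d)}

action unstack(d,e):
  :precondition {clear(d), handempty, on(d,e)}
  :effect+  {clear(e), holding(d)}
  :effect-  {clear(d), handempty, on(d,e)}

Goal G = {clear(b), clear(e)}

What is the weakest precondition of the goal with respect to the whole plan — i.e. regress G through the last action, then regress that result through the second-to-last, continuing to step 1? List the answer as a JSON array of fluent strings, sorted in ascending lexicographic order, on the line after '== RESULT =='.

Work backward from the goal:
  through step 4 (unstack(d,e)): drop {clear(e)}, keep {clear(b)}, require {clear(d), handempty, on(d,e)}
    → {clear(b), clear(d), handempty, on(d,e)}
  through step 3 (stack(d,e)): drop {clear(d), handempty, on(d,e)}, keep {clear(b)}, require {clear(e), holding(d)}
    → {clear(b), clear(e), holding(d)}
  through step 2 (pickup(d)): drop {holding(d)}, keep {clear(b), clear(e)}, require {clear(d), handempty, ontable(d)}
    → {clear(b), clear(d), clear(e), handempty, ontable(d)}
  through step 1 (stack(b,c)): drop {clear(b), handempty}, keep {clear(d), clear(e), ontable(d)}, require {clear(c), holding(b)}
    → {clear(c), clear(d), clear(e), holding(b), ontable(d)}

== RESULT ==
["clear(c)", "clear(d)", "clear(e)", "holding(b)", "ontable(d)"]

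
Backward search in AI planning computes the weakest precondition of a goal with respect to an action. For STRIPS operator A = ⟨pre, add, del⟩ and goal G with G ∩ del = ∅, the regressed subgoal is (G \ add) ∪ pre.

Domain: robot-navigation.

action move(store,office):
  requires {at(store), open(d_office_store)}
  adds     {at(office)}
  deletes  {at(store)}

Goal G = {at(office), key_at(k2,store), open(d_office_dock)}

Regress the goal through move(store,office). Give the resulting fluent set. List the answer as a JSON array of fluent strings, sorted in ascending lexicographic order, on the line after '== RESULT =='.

Compute (G \ add) ∪ pre:
  G ∩ del = {}  (empty — regression defined)
  G \ add = {at(office), key_at(k2,store), open(d_office_dock)} \ {at(office)} = {key_at(k2,store), open(d_office_dock)}
  ∪ pre   = {key_at(k2,store), open(d_office_dock)} ∪ {at(store), open(d_office_store)}
          = {at(store), key_at(k2,store), open(d_office_dock), open(d_office_store)}

== RESULT ==
["at(store)", "key_at(k2,store)", "open(d_office_dock)", "open(d_office_store)"]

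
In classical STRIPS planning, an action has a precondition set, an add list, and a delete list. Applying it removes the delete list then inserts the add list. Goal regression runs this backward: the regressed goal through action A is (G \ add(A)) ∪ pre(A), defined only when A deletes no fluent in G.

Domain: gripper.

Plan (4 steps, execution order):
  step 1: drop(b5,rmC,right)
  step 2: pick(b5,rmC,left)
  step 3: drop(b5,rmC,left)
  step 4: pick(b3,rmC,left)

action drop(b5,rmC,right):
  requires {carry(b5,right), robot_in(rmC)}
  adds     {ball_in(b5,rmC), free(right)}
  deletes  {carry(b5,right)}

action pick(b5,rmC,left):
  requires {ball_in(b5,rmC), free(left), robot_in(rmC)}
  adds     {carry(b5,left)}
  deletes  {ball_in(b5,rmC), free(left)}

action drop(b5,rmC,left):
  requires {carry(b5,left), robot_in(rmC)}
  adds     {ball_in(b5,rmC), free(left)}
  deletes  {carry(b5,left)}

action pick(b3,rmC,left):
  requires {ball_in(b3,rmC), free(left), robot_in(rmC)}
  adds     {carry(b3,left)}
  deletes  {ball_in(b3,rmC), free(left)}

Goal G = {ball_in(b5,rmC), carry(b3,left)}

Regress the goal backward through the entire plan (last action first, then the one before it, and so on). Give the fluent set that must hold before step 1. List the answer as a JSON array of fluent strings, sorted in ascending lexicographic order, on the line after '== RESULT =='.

Regress step by step:
  through step 4 (pick(b3,rmC,left)): drop {carry(b3,left)}, keep {ball_in(b5,rmC)}, require {ball_in(b3,rmC), free(left), robot_in(rmC)}
    → {ball_in(b3,rmC), ball_in(b5,rmC), free(left), robot_in(rmC)}
  through step 3 (drop(b5,rmC,left)): drop {ball_in(b5,rmC), free(left)}, keep {ball_in(b3,rmC), robot_in(rmC)}, require {carry(b5,left), robot_in(rmC)}
    → {ball_in(b3,rmC), carry(b5,left), robot_in(rmC)}
  through step 2 (pick(b5,rmC,left)): drop {carry(b5,left)}, keep {ball_in(b3,rmC), robot_in(rmC)}, require {ball_in(b5,rmC), free(left), robot_in(rmC)}
    → {ball_in(b3,rmC), ball_in(b5,rmC), free(left), robot_in(rmC)}
  through step 1 (drop(b5,rmC,right)): drop {ball_in(b5,rmC)}, keep {ball_in(b3,rmC), free(left), robot_in(rmC)}, require {carry(b5,right), robot_in(rmC)}
    → {ball_in(b3,rmC), carry(b5,right), free(left), robot_in(rmC)}

== RESULT ==
["ball_in(b3,rmC)", "carry(b5,right)", "free(left)", "robot_in(rmC)"]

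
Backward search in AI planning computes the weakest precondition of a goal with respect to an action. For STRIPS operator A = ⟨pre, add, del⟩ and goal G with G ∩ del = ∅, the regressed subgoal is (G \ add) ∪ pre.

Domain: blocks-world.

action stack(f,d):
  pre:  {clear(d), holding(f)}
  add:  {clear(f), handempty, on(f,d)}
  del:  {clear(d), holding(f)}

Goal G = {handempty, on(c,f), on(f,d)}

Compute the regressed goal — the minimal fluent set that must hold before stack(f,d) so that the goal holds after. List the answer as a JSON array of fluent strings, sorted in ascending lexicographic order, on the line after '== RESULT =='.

Regress:
  G ∩ del = {}  (empty — regression defined)
  G \ add = {handempty, on(c,f), on(f,d)} \ {clear(f), handempty, on(f,d)} = {on(c,f)}
  ∪ pre   = {on(c,f)} ∪ {clear(d), holding(f)}
          = {clear(d), holding(f), on(c,f)}

== RESULT ==
["clear(d)", "holding(f)", "on(c,f)"]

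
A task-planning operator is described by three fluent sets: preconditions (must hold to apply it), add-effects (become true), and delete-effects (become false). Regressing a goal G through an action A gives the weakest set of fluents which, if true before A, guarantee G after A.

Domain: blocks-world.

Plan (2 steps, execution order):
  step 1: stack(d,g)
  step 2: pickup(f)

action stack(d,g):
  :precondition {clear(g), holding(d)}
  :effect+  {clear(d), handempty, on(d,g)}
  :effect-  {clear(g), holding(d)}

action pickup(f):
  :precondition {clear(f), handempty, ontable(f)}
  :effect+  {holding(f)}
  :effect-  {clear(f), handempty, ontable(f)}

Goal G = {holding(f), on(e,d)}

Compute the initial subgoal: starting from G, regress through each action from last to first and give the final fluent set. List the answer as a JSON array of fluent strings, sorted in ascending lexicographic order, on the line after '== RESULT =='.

Regress step by step:
  through step 2 (pickup(f)): drop {holding(f)}, keep {on(e,d)}, require {clear(f), handempty, ontable(f)}
    → {clear(f), handempty, on(e,d), ontable(f)}
  through step 1 (stack(d,g)): drop {handempty}, keep {clear(f), on(e,d), ontable(f)}, require {clear(g), holding(d)}
    → {clear(f), clear(g), holding(d), on(e,d), ontable(f)}

== RESULT ==
["clear(f)", "clear(g)", "holding(d)", "on(e,d)", "ontable(f)"]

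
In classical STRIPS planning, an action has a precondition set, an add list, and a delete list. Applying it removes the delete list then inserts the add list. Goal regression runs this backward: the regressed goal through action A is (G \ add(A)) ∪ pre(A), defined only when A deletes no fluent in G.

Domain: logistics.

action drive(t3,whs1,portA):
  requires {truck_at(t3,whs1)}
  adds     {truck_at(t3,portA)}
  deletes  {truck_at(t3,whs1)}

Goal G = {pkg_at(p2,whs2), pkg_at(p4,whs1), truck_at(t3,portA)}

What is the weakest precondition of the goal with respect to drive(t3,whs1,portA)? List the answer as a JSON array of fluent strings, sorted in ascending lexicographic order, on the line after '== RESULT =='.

Regress:
  G ∩ del = {}  (empty — regression defined)
  G \ add = {pkg_at(p2,whs2), pkg_at(p4,whs1), truck_at(t3,portA)} \ {truck_at(t3,portA)} = {pkg_at(p2,whs2), pkg_at(p4,whs1)}
  ∪ pre   = {pkg_at(p2,whs2), pkg_at(p4,whs1)} ∪ {truck_at(t3,whs1)}
          = {pkg_at(p2,whs2), pkg_at(p4,whs1), truck_at(t3,whs1)}

== RESULT ==
["pkg_at(p2,whs2)", "pkg_at(p4,whs1)", "truck_at(t3,whs1)"]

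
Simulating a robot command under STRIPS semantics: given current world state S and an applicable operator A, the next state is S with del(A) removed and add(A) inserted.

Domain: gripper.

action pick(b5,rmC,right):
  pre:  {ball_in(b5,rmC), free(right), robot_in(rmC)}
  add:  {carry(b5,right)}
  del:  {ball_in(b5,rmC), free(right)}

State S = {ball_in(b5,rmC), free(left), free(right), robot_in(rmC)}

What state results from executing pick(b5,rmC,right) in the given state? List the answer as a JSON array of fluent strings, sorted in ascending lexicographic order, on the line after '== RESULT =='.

Compute (S \ del) ∪ add:
  pre ⊆ S: {ball_in(b5,rmC), free(right), robot_in(rmC)} ⊆ S  — applicable
  S \ del = {free(left), robot_in(rmC)}
  ∪ add   = {carry(b5,right), free(left), robot_in(rmC)}

== RESULT ==
["carry(b5,right)", "free(left)", "robot_in(rmC)"]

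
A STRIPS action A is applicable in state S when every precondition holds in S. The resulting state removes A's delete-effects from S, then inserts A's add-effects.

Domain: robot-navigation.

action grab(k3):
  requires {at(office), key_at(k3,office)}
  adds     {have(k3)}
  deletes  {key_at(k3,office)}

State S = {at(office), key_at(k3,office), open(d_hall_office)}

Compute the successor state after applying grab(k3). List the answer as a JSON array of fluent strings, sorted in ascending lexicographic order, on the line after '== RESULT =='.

Compute (S \ del) ∪ add:
  pre ⊆ S: {at(office), key_at(k3,office)} ⊆ S  — applicable
  S \ del = {at(office), open(d_hall_office)}
  ∪ add   = {at(office), have(k3), open(d_hall_office)}

== RESULT ==
["at(office)", "have(k3)", "open(d_hall_office)"]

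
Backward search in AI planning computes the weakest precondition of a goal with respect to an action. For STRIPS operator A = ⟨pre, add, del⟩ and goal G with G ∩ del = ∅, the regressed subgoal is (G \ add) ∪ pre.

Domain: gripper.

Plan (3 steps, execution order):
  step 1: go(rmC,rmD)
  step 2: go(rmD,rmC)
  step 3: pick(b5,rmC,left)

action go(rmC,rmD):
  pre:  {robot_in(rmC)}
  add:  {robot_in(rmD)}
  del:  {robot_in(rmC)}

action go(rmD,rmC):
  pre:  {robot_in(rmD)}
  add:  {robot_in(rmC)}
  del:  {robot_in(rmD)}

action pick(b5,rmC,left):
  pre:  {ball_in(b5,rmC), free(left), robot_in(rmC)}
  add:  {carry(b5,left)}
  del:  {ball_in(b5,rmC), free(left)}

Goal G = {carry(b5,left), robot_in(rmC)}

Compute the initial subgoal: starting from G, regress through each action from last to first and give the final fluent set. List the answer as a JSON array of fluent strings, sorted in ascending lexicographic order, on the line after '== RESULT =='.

Regress step by step:
  through step 3 (pick(b5,rmC,left)): drop {carry(b5,left)}, keep {robot_in(rmC)}, require {ball_in(b5,rmC), free(left), robot_in(rmC)}
    → {ball_in(b5,rmC), free(left), robot_in(rmC)}
  through step 2 (go(rmD,rmC)): drop {robot_in(rmC)}, keep {ball_in(b5,rmC), free(left)}, require {robot_in(rmD)}
    → {ball_in(b5,rmC), free(left), robot_in(rmD)}
  through step 1 (go(rmC,rmD)): drop {robot_in(rmD)}, keep {ball_in(b5,rmC), free(left)}, require {robot_in(rmC)}
    → {ball_in(b5,rmC), free(left), robot_in(rmC)}

== RESULT ==
["ball_in(b5,rmC)", "free(left)", "robot_in(rmC)"]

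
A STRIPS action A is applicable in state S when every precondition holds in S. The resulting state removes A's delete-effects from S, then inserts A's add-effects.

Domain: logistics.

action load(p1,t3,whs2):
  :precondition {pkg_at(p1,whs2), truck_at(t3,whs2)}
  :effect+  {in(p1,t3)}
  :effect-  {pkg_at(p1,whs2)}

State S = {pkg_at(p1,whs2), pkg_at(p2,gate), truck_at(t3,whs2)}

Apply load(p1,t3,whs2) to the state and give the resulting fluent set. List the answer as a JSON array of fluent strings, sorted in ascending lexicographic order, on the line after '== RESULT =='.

Compute (S \ del) ∪ add:
  pre ⊆ S: {pkg_at(p1,whs2), truck_at(t3,whs2)} ⊆ S  — applicable
  S \ del = {pkg_at(p2,gate), truck_at(t3,whs2)}
  ∪ add   = {in(p1,t3), pkg_at(p2,gate), truck_at(t3,whs2)}

== RESULT ==
["in(p1,t3)", "pkg_at(p2,gate)", "truck_at(t3,whs2)"]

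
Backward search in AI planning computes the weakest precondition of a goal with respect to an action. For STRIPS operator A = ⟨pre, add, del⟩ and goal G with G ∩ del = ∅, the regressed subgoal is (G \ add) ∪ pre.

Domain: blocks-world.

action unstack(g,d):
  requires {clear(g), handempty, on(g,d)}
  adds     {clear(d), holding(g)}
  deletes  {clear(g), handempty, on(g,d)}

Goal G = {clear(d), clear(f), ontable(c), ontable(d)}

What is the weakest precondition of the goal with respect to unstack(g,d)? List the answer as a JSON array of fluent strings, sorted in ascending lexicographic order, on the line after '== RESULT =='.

Compute (G \ add) ∪ pre:
  G ∩ del = {}  (empty — regression defined)
  G \ add = {clear(d), clear(f), ontable(c), ontable(d)} \ {clear(d), holding(g)} = {clear(f), ontable(c), ontable(d)}
  ∪ pre   = {clear(f), ontable(c), ontable(d)} ∪ {clear(g), handempty, on(g,d)}
          = {clear(f), clear(g), handempty, on(g,d), ontable(c), ontable(d)}

== RESULT ==
["clear(f)", "clear(g)", "handempty", "on(g,d)", "ontable(c)", "ontable(d)"]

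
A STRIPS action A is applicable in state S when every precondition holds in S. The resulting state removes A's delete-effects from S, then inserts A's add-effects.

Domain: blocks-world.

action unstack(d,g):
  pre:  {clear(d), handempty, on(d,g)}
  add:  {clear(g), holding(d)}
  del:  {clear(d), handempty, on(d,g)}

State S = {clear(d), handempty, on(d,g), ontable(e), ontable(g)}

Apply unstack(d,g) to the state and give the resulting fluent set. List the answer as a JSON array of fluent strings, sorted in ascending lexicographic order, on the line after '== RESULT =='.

Compute (S \ del) ∪ add:
  pre ⊆ S: {clear(d), handempty, on(d,g)} ⊆ S  — applicable
  S \ del = {ontable(e), ontable(g)}
  ∪ add   = {clear(g), holding(d), ontable(e), ontable(g)}

== RESULT ==
["clear(g)", "holding(d)", "ontable(e)", "ontable(g)"]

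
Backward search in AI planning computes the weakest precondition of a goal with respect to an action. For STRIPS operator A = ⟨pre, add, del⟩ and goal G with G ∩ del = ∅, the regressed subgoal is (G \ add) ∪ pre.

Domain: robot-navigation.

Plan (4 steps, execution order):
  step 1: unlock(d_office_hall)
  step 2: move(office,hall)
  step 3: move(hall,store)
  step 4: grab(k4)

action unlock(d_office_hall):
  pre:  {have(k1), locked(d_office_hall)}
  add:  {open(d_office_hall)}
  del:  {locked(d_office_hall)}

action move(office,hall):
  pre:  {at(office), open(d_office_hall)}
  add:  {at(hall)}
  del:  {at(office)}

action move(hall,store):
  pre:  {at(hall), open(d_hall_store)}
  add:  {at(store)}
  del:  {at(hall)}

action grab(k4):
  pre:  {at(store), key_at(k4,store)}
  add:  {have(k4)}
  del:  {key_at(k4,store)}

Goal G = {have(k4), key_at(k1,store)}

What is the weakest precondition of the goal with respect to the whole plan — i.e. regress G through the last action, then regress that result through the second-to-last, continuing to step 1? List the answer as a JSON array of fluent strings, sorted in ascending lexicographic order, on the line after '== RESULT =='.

Work backward from the goal:
  through step 4 (grab(k4)): drop {have(k4)}, keep {key_at(k1,store)}, require {at(store), key_at(k4,store)}
    → {at(store), key_at(k1,store), key_at(k4,store)}
  through step 3 (move(hall,store)): drop {at(store)}, keep {key_at(k1,store), key_at(k4,store)}, require {at(hall), open(d_hall_store)}
    → {at(hall), key_at(k1,store), key_at(k4,store), open(d_hall_store)}
  through step 2 (move(office,hall)): drop {at(hall)}, keep {key_at(k1,store), key_at(k4,store), open(d_hall_store)}, require {at(office), open(d_office_hall)}
    → {at(office), key_at(k1,store), key_at(k4,store), open(d_hall_store), open(d_office_hall)}
  through step 1 (unlock(d_office_hall)): drop {open(d_office_hall)}, keep {at(office), key_at(k1,store), key_at(k4,store), open(d_hall_store)}, require {have(k1), locked(d_office_hall)}
    → {at(office), have(k1), key_at(k1,store), key_at(k4,store), locked(d_office_hall), open(d_hall_store)}

== RESULT ==
["at(office)", "have(k1)", "key_at(k1,store)", "key_at(k4,store)", "locked(d_office_hall)", "open(d_hall_store)"]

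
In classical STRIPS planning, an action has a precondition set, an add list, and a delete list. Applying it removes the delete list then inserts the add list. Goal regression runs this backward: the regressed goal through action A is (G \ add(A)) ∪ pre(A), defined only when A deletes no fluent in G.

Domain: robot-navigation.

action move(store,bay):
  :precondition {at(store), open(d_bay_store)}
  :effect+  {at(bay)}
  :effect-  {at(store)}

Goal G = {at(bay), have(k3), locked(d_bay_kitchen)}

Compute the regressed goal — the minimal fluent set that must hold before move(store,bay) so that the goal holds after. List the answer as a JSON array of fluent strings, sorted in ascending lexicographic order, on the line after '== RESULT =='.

Compute (G \ add) ∪ pre:
  G ∩ del = {}  (empty — regression defined)
  G \ add = {at(bay), have(k3), locked(d_bay_kitchen)} \ {at(bay)} = {have(k3), locked(d_bay_kitchen)}
  ∪ pre   = {have(k3), locked(d_bay_kitchen)} ∪ {at(store), open(d_bay_store)}
          = {at(store), have(k3), locked(d_bay_kitchen), open(d_bay_store)}

== RESULT ==
["at(store)", "have(k3)", "locked(d_bay_kitchen)", "open(d_bay_store)"]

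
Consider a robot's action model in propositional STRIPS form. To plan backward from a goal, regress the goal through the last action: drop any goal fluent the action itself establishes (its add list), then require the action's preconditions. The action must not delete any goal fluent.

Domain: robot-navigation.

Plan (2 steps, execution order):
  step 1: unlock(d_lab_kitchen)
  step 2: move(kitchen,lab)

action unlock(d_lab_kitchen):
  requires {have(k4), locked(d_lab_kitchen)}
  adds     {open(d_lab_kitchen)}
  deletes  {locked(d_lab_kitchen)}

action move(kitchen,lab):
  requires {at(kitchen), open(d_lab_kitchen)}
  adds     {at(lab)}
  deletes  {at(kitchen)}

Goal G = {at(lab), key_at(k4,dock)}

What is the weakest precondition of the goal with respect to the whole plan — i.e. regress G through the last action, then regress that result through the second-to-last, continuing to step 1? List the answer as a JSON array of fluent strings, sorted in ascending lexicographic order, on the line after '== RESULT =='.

Regress step by step:
  through step 2 (move(kitchen,lab)): drop {at(lab)}, keep {key_at(k4,dock)}, require {at(kitchen), open(d_lab_kitchen)}
    → {at(kitchen), key_at(k4,dock), open(d_lab_kitchen)}
  through step 1 (unlock(d_lab_kitchen)): drop {open(d_lab_kitchen)}, keep {at(kitchen), key_at(k4,dock)}, require {have(k4), locked(d_lab_kitchen)}
    → {at(kitchen), have(k4), key_at(k4,dock), locked(d_lab_kitchen)}

== RESULT ==
["at(kitchen)", "have(k4)", "key_at(k4,dock)", "locked(d_lab_kitchen)"]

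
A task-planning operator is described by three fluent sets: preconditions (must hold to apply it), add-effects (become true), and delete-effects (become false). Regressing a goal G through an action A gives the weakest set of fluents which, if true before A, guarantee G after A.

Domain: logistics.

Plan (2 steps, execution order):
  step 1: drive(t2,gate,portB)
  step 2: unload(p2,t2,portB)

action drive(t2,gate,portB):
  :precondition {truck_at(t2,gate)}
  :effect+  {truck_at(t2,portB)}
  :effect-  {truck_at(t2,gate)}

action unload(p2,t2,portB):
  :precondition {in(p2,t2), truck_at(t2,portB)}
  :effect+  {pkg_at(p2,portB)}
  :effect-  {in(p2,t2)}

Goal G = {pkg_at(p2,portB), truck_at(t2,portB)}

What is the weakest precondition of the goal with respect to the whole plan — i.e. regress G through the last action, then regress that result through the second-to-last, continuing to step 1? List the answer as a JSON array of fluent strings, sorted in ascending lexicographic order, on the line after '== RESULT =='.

Regress step by step:
  through step 2 (unload(p2,t2,portB)): drop {pkg_at(p2,portB)}, keep {truck_at(t2,portB)}, require {in(p2,t2), truck_at(t2,portB)}
    → {in(p2,t2), truck_at(t2,portB)}
  through step 1 (drive(t2,gate,portB)): drop {truck_at(t2,portB)}, keep {in(p2,t2)}, require {truck_at(t2,gate)}
    → {in(p2,t2), truck_at(t2,gate)}

== RESULT ==
["in(p2,t2)", "truck_at(t2,gate)"]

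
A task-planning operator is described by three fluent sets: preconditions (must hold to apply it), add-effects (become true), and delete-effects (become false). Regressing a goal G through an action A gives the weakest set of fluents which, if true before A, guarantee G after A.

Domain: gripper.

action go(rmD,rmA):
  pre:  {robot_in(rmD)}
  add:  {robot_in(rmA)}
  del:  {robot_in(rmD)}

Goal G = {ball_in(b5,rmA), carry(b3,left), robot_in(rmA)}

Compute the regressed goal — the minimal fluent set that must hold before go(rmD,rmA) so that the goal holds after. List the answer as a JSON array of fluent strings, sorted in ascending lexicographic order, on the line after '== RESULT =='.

Regress:
  G ∩ del = {}  (empty — regression defined)
  G \ add = {ball_in(b5,rmA), carry(b3,left), robot_in(rmA)} \ {robot_in(rmA)} = {ball_in(b5,rmA), carry(b3,left)}
  ∪ pre   = {ball_in(b5,rmA), carry(b3,left)} ∪ {robot_in(rmD)}
          = {ball_in(b5,rmA), carry(b3,left), robot_in(rmD)}

== RESULT ==
["ball_in(b5,rmA)", "carry(b3,left)", "robot_in(rmD)"]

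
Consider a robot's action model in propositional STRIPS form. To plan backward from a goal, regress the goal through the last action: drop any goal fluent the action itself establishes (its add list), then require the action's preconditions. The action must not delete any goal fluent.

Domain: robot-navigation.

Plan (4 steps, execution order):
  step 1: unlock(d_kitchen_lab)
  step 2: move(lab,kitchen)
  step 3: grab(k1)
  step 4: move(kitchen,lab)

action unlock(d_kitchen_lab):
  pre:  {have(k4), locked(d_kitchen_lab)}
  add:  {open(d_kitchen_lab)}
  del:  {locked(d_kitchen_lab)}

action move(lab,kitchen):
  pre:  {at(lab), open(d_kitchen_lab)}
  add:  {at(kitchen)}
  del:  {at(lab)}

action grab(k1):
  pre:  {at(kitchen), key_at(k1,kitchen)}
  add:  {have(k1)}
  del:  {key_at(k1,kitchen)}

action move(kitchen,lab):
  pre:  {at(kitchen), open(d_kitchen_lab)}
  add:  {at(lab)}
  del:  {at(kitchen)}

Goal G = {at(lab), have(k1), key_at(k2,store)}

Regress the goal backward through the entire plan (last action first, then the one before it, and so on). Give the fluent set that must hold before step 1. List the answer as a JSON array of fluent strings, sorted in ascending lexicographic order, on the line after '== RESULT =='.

Regress step by step:
  through step 4 (move(kitchen,lab)): drop {at(lab)}, keep {have(k1), key_at(k2,store)}, require {at(kitchen), open(d_kitchen_lab)}
    → {at(kitchen), have(k1), key_at(k2,store), open(d_kitchen_lab)}
  through step 3 (grab(k1)): drop {have(k1)}, keep {at(kitchen), key_at(k2,store), open(d_kitchen_lab)}, require {at(kitchen), key_at(k1,kitchen)}
    → {at(kitchen), key_at(k1,kitchen), key_at(k2,store), open(d_kitchen_lab)}
  through step 2 (move(lab,kitchen)): drop {at(kitchen)}, keep {key_at(k1,kitchen), key_at(k2,store), open(d_kitchen_lab)}, require {at(lab), open(d_kitchen_lab)}
    → {at(lab), key_at(k1,kitchen), key_at(k2,store), open(d_kitchen_lab)}
  through step 1 (unlock(d_kitchen_lab)): drop {open(d_kitchen_lab)}, keep {at(lab), key_at(k1,kitchen), key_at(k2,store)}, require {have(k4), locked(d_kitchen_lab)}
    → {at(lab), have(k4), key_at(k1,kitchen), key_at(k2,store), locked(d_kitchen_lab)}

== RESULT ==
["at(lab)", "have(k4)", "key_at(k1,kitchen)", "key_at(k2,store)", "locked(d_kitchen_lab)"]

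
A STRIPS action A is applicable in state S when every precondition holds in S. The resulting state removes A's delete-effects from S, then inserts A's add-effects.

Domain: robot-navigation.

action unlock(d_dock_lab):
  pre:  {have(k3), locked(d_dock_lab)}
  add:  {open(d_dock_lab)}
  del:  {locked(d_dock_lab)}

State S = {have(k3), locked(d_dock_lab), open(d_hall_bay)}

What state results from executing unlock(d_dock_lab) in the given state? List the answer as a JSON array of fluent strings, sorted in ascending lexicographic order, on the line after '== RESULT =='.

Compute (S \ del) ∪ add:
  pre ⊆ S: {have(k3), locked(d_dock_lab)} ⊆ S  — applicable
  S \ del = {have(k3), open(d_hall_bay)}
  ∪ add   = {have(k3), open(d_dock_lab), open(d_hall_bay)}

== RESULT ==
["have(k3)", "open(d_dock_lab)", "open(d_hall_bay)"]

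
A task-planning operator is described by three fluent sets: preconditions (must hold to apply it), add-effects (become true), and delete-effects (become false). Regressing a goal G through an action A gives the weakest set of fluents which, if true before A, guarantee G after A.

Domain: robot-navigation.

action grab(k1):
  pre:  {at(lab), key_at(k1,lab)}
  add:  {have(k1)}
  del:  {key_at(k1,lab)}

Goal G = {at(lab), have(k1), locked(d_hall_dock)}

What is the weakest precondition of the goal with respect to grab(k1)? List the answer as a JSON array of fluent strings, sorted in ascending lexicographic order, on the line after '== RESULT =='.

Compute (G \ add) ∪ pre:
  G ∩ del = {}  (empty — regression defined)
  G \ add = {at(lab), have(k1), locked(d_hall_dock)} \ {have(k1)} = {at(lab), locked(d_hall_dock)}
  ∪ pre   = {at(lab), locked(d_hall_dock)} ∪ {at(lab), key_at(k1,lab)}
          = {at(lab), key_at(k1,lab), locked(d_hall_dock)}

== RESULT ==
["at(lab)", "key_at(k1,lab)", "locked(d_hall_dock)"]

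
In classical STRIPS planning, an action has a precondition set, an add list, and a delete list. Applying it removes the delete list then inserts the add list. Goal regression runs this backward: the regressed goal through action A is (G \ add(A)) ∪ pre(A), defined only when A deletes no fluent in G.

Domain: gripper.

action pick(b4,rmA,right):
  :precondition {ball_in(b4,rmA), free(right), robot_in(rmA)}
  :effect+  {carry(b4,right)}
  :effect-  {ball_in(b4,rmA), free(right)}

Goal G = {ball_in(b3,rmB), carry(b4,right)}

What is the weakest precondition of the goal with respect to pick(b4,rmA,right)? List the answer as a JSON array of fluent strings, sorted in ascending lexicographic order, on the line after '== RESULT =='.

Regress:
  G ∩ del = {}  (empty — regression defined)
  G \ add = {ball_in(b3,rmB), carry(b4,right)} \ {carry(b4,right)} = {ball_in(b3,rmB)}
  ∪ pre   = {ball_in(b3,rmB)} ∪ {ball_in(b4,rmA), free(right), robot_in(rmA)}
          = {ball_in(b3,rmB), ball_in(b4,rmA), free(right), robot_in(rmA)}

== RESULT ==
["ball_in(b3,rmB)", "ball_in(b4,rmA)", "free(right)", "robot_in(rmA)"]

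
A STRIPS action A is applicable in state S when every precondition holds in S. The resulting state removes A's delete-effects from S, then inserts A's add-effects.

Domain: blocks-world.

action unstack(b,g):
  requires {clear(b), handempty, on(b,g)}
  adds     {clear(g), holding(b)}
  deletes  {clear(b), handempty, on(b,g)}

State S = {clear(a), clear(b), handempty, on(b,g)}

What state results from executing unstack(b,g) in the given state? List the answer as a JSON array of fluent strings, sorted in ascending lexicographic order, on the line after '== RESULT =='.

Compute (S \ del) ∪ add:
  pre ⊆ S: {clear(b), handempty, on(b,g)} ⊆ S  — applicable
  S \ del = {clear(a)}
  ∪ add   = {clear(a), clear(g), holding(b)}

== RESULT ==
["clear(a)", "clear(g)", "holding(b)"]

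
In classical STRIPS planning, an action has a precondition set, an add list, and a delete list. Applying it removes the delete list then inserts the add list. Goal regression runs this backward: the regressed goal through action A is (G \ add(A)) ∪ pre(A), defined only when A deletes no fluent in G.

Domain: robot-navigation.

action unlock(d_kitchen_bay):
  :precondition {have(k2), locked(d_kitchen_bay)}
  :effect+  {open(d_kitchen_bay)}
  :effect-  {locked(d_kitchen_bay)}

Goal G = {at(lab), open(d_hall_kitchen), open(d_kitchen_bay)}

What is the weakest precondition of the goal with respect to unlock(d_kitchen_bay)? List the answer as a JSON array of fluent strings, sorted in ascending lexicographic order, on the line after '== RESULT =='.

Regress:
  G ∩ del = {}  (empty — regression defined)
  G \ add = {at(lab), open(d_hall_kitchen), open(d_kitchen_bay)} \ {open(d_kitchen_bay)} = {at(lab), open(d_hall_kitchen)}
  ∪ pre   = {at(lab), open(d_hall_kitchen)} ∪ {have(k2), locked(d_kitchen_bay)}
          = {at(lab), have(k2), locked(d_kitchen_bay), open(d_hall_kitchen)}

== RESULT ==
["at(lab)", "have(k2)", "locked(d_kitchen_bay)", "open(d_hall_kitchen)"]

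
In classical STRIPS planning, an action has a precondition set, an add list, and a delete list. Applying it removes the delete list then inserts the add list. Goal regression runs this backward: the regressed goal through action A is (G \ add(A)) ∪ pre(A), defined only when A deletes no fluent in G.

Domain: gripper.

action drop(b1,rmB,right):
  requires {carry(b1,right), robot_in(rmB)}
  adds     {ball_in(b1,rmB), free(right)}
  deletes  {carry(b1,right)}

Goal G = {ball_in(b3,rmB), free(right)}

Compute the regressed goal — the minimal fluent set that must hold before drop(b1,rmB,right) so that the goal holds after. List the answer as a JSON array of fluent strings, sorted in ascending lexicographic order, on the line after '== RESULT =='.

Compute (G \ add) ∪ pre:
  G ∩ del = {}  (empty — regression defined)
  G \ add = {ball_in(b3,rmB), free(right)} \ {ball_in(b1,rmB), free(right)} = {ball_in(b3,rmB)}
  ∪ pre   = {ball_in(b3,rmB)} ∪ {carry(b1,right), robot_in(rmB)}
          = {ball_in(b3,rmB), carry(b1,right), robot_in(rmB)}

== RESULT ==
["ball_in(b3,rmB)", "carry(b1,right)", "robot_in(rmB)"]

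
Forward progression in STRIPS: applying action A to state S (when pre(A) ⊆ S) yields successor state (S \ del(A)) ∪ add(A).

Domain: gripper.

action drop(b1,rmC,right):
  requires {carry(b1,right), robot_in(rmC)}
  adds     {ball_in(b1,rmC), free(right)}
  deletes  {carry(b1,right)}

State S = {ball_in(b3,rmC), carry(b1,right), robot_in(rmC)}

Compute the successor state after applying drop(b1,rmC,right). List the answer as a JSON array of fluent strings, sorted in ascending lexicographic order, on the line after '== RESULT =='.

Progress:
  pre ⊆ S: {carry(b1,right), robot_in(rmC)} ⊆ S  — applicable
  S \ del = {ball_in(b3,rmC), robot_in(rmC)}
  ∪ add   = {ball_in(b1,rmC), ball_in(b3,rmC), free(right), robot_in(rmC)}

== RESULT ==
["ball_in(b1,rmC)", "ball_in(b3,rmC)", "free(right)", "robot_in(rmC)"]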